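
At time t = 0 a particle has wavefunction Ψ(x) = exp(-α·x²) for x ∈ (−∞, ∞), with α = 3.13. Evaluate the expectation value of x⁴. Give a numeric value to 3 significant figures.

0.0191

⟨x⁴⟩ = ∫ x⁴·|Ψ|² dx / ∫|Ψ|² dx (integrals over the domain).
Gaussian moments: ∫x^(2j)·e^(−2αx²) dx = (2j−1)!!/(4α)^j · √(π/(2α)), odd powers integrate to 0; here √(π/(2α)) = 0.70842.
State is unnormalized: ∫|Ψ|² dx = 0.70842, and ∫Ψ*·x⁴·Ψ dx = 0.013558, so ⟨x⁴⟩ = 0.013558 / 0.70842.
⟨x⁴⟩ = 0.019139.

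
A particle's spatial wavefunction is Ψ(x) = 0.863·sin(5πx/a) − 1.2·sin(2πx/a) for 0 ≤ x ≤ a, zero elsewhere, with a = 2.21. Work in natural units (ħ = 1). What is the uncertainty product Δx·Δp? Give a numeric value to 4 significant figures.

Δx = √(⟨x²⟩−⟨x⟩²), Δp = √(⟨p²⟩−⟨p⟩²).
On 0 ≤ x ≤ a (j ≠ l): ∫sin²(jπx/a) dx = a/2, ∫sin(jπx/a)·sin(lπx/a) dx = 0; diagonal moments ∫x·sin²(jπx/a) dx = a²/4, ∫x²·sin²(jπx/a) dx = a³·(1/6 − 1/(4j²π²)); cross terms ∫x·sin(jπx/a)·sin(lπx/a) dx = 0 for j + l even and −4jla²/(π²(j² − l²)²) for j + l odd, ∫x²·sin(jπx/a)·sin(lπx/a) dx = (−1)^(j+l)·4jla³/(π²(j² − l²)²); higher powers the same way via product-to-sum and parts. d²/dx² sin(jπx/a) = −(jπ/a)²·sin(jπx/a); on 0 ≤ x ≤ a, ∫sin²(jπx/a) dx = a/2 and ∫sin(jπx/a)·sin(lπx/a) dx = 0 for j ≠ l, so only diagonal terms survive in ∫|Ψ|² and ∫Ψ·Ψ″; ∫Ψ·Ψ′ dx = [Ψ²/2] between the walls = 0.
Normalization: ∫|Ψ|² dx = 2.4142.
⟨x⟩ = 1.1435, ⟨x²⟩ = 1.6690 ⇒ Δx = 0.60115.
⟨p⟩ = 0.0000, ⟨p²⟩ = 22.549 ⇒ Δp = 4.7486.
Δx·Δp = 2.8546.

2.855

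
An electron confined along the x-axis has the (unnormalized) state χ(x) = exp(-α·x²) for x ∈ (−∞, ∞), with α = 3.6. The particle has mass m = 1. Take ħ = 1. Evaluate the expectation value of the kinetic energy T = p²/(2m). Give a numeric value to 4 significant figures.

T = −(ħ²/2m) d²/dx², so ⟨T⟩ = −(ħ²/2m) ∫ χ*·χ'' dx / ∫|χ|² dx; with m = 1.
Gaussian moments: ∫x^(2j)·e^(−2αx²) dx = (2j−1)!!/(4α)^j · √(π/(2α)), odd powers integrate to 0; here √(π/(2α)) = 0.66055. Derivatives: d/dx e^(−αx²) = −2αx·e^(−αx²), d²/dx² e^(−αx²) = (4α²x² − 2α)·e^(−αx²).
State is unnormalized: ∫|χ|² dx = 0.66055, and ∫χ*·(−ħ²/2m · χ'') dx = 1.1890, so ⟨T⟩ = 1.1890 / 0.66055.
⟨T⟩ = 1.8000.

1.800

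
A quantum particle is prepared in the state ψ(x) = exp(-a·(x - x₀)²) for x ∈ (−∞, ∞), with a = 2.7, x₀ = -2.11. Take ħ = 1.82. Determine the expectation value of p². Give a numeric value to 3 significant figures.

8.94

p² ψ = −ħ² d²ψ/dx²; ⟨p²⟩ = −ħ² ∫ ψ*·ψ'' dx / ∫|ψ|² dx.
Gaussian moments (u = x − x₀): ∫u^(2j)·e^(−2au²) du = (2j−1)!!/(4a)^j · √(π/(2a)), odd powers integrate to 0; here √(π/(2a)) = 0.76274. Derivatives: d/dx e^(−au²) = −2au·e^(−au²), d²/dx² e^(−au²) = (4a²u² − 2a)·e^(−au²).
State is unnormalized: ∫|ψ|² dx = 0.76274, and ∫ψ*·(−ħ² ψ'') dx = 6.8216, so ⟨p²⟩ = 6.8216 / 0.76274.
⟨p²⟩ = 8.9435.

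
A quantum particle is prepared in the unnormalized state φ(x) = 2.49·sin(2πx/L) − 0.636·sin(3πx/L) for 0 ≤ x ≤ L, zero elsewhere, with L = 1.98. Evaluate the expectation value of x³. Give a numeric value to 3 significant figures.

2.43

⟨x³⟩ = ∫ x³·|φ|² dx / ∫|φ|² dx (integrals over the domain).
On 0 ≤ x ≤ L (j ≠ l): ∫sin²(jπx/L) dx = L/2, ∫sin(jπx/L)·sin(lπx/L) dx = 0; diagonal moments ∫x·sin²(jπx/L) dx = L²/4, ∫x²·sin²(jπx/L) dx = L³·(1/6 − 1/(4j²π²)); cross terms ∫x·sin(jπx/L)·sin(lπx/L) dx = 0 for j + l even and −4jlL²/(π²(j² − l²)²) for j + l odd, ∫x²·sin(jπx/L)·sin(lπx/L) dx = (−1)^(j+l)·4jlL³/(π²(j² − l²)²); higher powers the same way via product-to-sum and parts.
State is unnormalized: ∫|φ|² dx = 6.5386, and ∫φ*·x³·φ dx = 15.866, so ⟨x³⟩ = 15.866 / 6.5386.
⟨x³⟩ = 2.4265.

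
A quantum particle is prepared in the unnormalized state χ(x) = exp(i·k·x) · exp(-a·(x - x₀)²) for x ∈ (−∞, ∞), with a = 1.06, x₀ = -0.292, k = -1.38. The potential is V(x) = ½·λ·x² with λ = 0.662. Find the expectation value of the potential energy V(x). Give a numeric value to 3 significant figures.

⟨V⟩ = ∫ V(x)·|χ|² dx / ∫|χ|² dx.
Gaussian moments (u = x − x₀): ∫u^(2j)·e^(−2au²) du = (2j−1)!!/(4a)^j · √(π/(2a)), odd powers integrate to 0; here √(π/(2a)) = 1.2173.
State is unnormalized: ∫|χ|² dx = 1.2173, and ∫χ*·V(x)·χ dx = 0.12939, so ⟨V⟩ = 0.12939 / 1.2173.
⟨V⟩ = 0.10629.

0.106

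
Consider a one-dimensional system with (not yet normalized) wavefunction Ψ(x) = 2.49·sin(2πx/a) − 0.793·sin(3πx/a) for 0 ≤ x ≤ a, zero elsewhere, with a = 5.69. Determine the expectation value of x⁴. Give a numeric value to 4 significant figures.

272.1

⟨x⁴⟩ = ∫ x⁴·|Ψ|² dx / ∫|Ψ|² dx (integrals over the domain).
On 0 ≤ x ≤ a (j ≠ l): ∫sin²(jπx/a) dx = a/2, ∫sin(jπx/a)·sin(lπx/a) dx = 0; diagonal moments ∫x·sin²(jπx/a) dx = a²/4, ∫x²·sin²(jπx/a) dx = a³·(1/6 − 1/(4j²π²)); cross terms ∫x·sin(jπx/a)·sin(lπx/a) dx = 0 for j + l even and −4jla²/(π²(j² − l²)²) for j + l odd, ∫x²·sin(jπx/a)·sin(lπx/a) dx = (−1)^(j+l)·4jla³/(π²(j² − l²)²); higher powers the same way via product-to-sum and parts.
State is unnormalized: ∫|Ψ|² dx = 19.428, and ∫Ψ*·x⁴·Ψ dx = 5286.8, so ⟨x⁴⟩ = 5286.8 / 19.428.
⟨x⁴⟩ = 272.12.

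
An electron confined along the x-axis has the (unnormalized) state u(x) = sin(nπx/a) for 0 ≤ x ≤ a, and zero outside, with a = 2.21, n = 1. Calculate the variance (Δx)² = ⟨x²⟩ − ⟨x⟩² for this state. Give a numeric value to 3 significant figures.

0.160

Compute ⟨x⟩ and ⟨x²⟩ separately, then (Δx)² = ⟨x²⟩ − ⟨x⟩².
With sin²θ = (1 − cos2θ)/2 on 0 ≤ x ≤ a: ∫sin²(nπx/a) dx = a/2, ∫x·sin²(nπx/a) dx = a²/4, ∫x²·sin²(nπx/a) dx = a³·(1/6 − 1/(4n²π²)); higher powers xᵏ the same way, integrating xᵏ·cos(2nπx/a) by parts.
Normalization: ∫|u|² dx = 1.1050.
⟨x⟩ = 1.1050 and ⟨x²⟩ = 1.3806.
(Δx)² = 1.3806 − (1.1050)² = 0.15958.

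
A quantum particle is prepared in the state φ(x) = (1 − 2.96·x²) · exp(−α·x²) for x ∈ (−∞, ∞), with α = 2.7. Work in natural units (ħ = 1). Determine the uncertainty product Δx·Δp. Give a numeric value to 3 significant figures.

Δx = √(⟨x²⟩−⟨x⟩²), Δp = √(⟨p²⟩−⟨p⟩²).
Expand each integrand as polynomial × e^(−2αx²) and use ∫x^(2j)·e^(−2αx²) dx = (2j−1)!!/(4α)^j · √(π/(2α)), odd powers → 0; here √(π/(2α)) = 0.76274. Differentiate with the product rule, d/dx e^(−αx²) = −2αx·e^(−αx²).
Normalization: ∫|φ|² dx = 0.51653.
⟨x⟩ = 0.0000, ⟨x²⟩ = 0.065945 ⇒ Δx = 0.25680.
⟨p⟩ = 0.0000, ⟨p²⟩ = 8.2689 ⇒ Δp = 2.8756.
Δx·Δp = 0.73844.

0.738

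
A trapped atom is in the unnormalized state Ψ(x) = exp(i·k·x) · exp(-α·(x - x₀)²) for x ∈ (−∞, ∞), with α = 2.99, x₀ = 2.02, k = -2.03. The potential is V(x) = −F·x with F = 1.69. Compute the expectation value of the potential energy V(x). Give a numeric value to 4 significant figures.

-3.414

⟨V⟩ = ∫ V(x)·|Ψ|² dx / ∫|Ψ|² dx.
Gaussian moments (u = x − x₀): ∫u^(2j)·e^(−2αu²) du = (2j−1)!!/(4α)^j · √(π/(2α)), odd powers integrate to 0; here √(π/(2α)) = 0.72481.
State is unnormalized: ∫|Ψ|² dx = 0.72481, and ∫Ψ*·V(x)·Ψ dx = -2.4744, so ⟨V⟩ = -2.4744 / 0.72481.
⟨V⟩ = -3.4138.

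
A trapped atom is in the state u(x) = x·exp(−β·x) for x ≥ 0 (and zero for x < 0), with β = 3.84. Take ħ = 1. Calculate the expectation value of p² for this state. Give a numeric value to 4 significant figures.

p² u = −ħ² d²u/dx²; ⟨p²⟩ = −ħ² ∫ u*·u'' dx / ∫|u|² dx.
Differentiate x·exp(−β·x) with the product rule; every integrand then reduces to terms xʲ·e^(−2βx) on [0, ∞), with ∫₀^∞ xʲ·e^(−2βx) dx = j!/(2β)^(j+1).
State is unnormalized: ∫|u|² dx = 0.0044152, and ∫u*·(−ħ² u'') dx = 0.065104, so ⟨p²⟩ = 0.065104 / 0.0044152.
⟨p²⟩ = 14.746.

14.75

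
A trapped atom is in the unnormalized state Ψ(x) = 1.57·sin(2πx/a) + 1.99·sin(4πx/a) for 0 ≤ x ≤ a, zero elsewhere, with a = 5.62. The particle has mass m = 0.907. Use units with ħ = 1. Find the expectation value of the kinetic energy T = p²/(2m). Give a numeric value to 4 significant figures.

T = −(ħ²/2m) d²/dx², so ⟨T⟩ = −(ħ²/2m) ∫ Ψ*·Ψ'' dx / ∫|Ψ|² dx; with m = 0.907.
d²/dx² sin(jπx/a) = −(jπ/a)²·sin(jπx/a); on 0 ≤ x ≤ a, ∫sin²(jπx/a) dx = a/2 and ∫sin(jπx/a)·sin(lπx/a) dx = 0 for j ≠ l, so only diagonal terms survive in ∫|Ψ|² and ∫Ψ·Ψ″; ∫Ψ·Ψ′ dx = [Ψ²/2] between the walls = 0.
State is unnormalized: ∫|Ψ|² dx = 18.054, and ∫Ψ*·(−ħ²/2m · Ψ'') dx = 35.443, so ⟨T⟩ = 35.443 / 18.054.
⟨T⟩ = 1.9632.

1.963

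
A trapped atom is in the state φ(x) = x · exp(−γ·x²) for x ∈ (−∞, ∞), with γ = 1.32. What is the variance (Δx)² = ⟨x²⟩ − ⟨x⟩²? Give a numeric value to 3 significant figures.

Compute ⟨x⟩ and ⟨x²⟩ separately, then (Δx)² = ⟨x²⟩ − ⟨x⟩².
Expand each integrand as polynomial × e^(−2γx²) and use ∫x^(2j)·e^(−2γx²) dx = (2j−1)!!/(4γ)^j · √(π/(2γ)), odd powers → 0; here √(π/(2γ)) = 1.0909.
Normalization: ∫|φ|² dx = 0.20660.
⟨x⟩ = 0.0000 and ⟨x²⟩ = 0.56818.
(Δx)² = 0.56818 − (0.0000)² = 0.56818.

0.568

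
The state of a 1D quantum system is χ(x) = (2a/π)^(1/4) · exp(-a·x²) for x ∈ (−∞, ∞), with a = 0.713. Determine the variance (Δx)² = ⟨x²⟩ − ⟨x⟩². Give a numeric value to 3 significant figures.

Compute ⟨x⟩ and ⟨x²⟩ separately, then (Δx)² = ⟨x²⟩ − ⟨x⟩².
Gaussian moments: ∫x^(2j)·e^(−2ax²) dx = (2j−1)!!/(4a)^j · √(π/(2a)), odd powers integrate to 0; here √(π/(2a)) = 1.4843.
⟨x⟩ = 0.0000 and ⟨x²⟩ = 0.35063.
(Δx)² = 0.35063 − (0.0000)² = 0.35063.

0.351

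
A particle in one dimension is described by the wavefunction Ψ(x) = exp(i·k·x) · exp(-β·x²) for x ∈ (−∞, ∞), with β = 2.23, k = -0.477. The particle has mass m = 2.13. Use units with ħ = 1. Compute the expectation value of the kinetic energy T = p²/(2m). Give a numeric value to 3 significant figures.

0.577

T = −(ħ²/2m) d²/dx², so ⟨T⟩ = −(ħ²/2m) ∫ Ψ*·Ψ'' dx / ∫|Ψ|² dx; with m = 2.13.
Gaussian moments: ∫x^(2j)·e^(−2βx²) dx = (2j−1)!!/(4β)^j · √(π/(2β)), odd powers integrate to 0; here √(π/(2β)) = 0.83928. Derivatives: Ψ′ = (ik − 2βx)·Ψ, Ψ″ = ((ik − 2βx)² − 2β)·Ψ; the odd-in-x pieces drop out.
State is unnormalized: ∫|Ψ|² dx = 0.83928, and ∫Ψ*·(−ħ²/2m · Ψ'') dx = 0.48417, so ⟨T⟩ = 0.48417 / 0.83928.
⟨T⟩ = 0.57688.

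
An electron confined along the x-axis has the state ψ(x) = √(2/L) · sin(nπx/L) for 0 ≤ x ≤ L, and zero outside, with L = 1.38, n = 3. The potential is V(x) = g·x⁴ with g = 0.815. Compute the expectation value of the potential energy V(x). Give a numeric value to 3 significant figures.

0.558

⟨V⟩ = ∫ V(x)·|ψ|² dx.
With sin²θ = (1 − cos2θ)/2 on 0 ≤ x ≤ L: ∫sin²(nπx/L) dx = L/2, ∫x·sin²(nπx/L) dx = L²/4, ∫x²·sin²(nπx/L) dx = L³·(1/6 − 1/(4n²π²)); higher powers xᵏ the same way, integrating xᵏ·cos(2nπx/L) by parts.
⟨V⟩ = 0.55844.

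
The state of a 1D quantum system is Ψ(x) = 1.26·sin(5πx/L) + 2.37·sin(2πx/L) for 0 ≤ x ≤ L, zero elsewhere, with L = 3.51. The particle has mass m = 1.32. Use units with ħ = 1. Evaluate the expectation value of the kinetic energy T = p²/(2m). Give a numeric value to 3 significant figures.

T = −(ħ²/2m) d²/dx², so ⟨T⟩ = −(ħ²/2m) ∫ Ψ*·Ψ'' dx / ∫|Ψ|² dx; with m = 1.32.
d²/dx² sin(jπx/L) = −(jπ/L)²·sin(jπx/L); on 0 ≤ x ≤ L, ∫sin²(jπx/L) dx = L/2 and ∫sin(jπx/L)·sin(lπx/L) dx = 0 for j ≠ l, so only diagonal terms survive in ∫|Ψ|² and ∫Ψ·Ψ″; ∫Ψ·Ψ′ dx = [Ψ²/2] between the walls = 0.
State is unnormalized: ∫|Ψ|² dx = 12.644, and ∫Ψ*·(−ħ²/2m · Ψ'') dx = 33.102, so ⟨T⟩ = 33.102 / 12.644.
⟨T⟩ = 2.6180.

2.62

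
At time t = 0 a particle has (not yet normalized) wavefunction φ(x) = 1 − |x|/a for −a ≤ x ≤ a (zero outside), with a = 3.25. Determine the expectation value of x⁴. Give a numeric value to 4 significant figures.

3.188

⟨x⁴⟩ = ∫ x⁴·|φ|² dx / ∫|φ|² dx (integrals over the domain).
φ is even, so ∫ over [−a, a] = 2∫₀ᵃ with φ = 1 − x/a there: ∫₀ᵃ (1 − x/a)² dx = a/3, ∫₀ᵃ x²(1 − x/a)² dx = a³/30, ∫₀ᵃ x⁴(1 − x/a)² dx = a⁵/105.
State is unnormalized: ∫|φ|² dx = 2.1667, and ∫φ*·x⁴·φ dx = 6.9065, so ⟨x⁴⟩ = 6.9065 / 2.1667.
⟨x⁴⟩ = 3.1876.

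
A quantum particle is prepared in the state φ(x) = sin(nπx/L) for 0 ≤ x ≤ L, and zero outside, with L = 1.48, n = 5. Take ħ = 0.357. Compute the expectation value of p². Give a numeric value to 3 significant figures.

14.4

p² φ = −ħ² d²φ/dx²; ⟨p²⟩ = −ħ² ∫ φ*·φ'' dx / ∫|φ|² dx.
d/dx sin(nπx/L) = (nπ/L)·cos(nπx/L) and d²/dx² sin(nπx/L) = −(nπ/L)²·sin(nπx/L); on 0 ≤ x ≤ L, ∫sin²(nπx/L) dx = L/2 and ∫sin(nπx/L)·cos(nπx/L) dx = 0.
State is unnormalized: ∫|φ|² dx = 0.74000, and ∫φ*·(−ħ² φ'') dx = 10.624, so ⟨p²⟩ = 10.624 / 0.74000.
⟨p²⟩ = 14.357.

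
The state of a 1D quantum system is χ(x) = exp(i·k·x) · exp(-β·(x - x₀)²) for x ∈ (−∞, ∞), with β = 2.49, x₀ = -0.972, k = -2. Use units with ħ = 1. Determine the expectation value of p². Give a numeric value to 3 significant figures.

6.49

p² χ = −ħ² d²χ/dx²; ⟨p²⟩ = −ħ² ∫ χ*·χ'' dx / ∫|χ|² dx.
Gaussian moments (u = x − x₀): ∫u^(2j)·e^(−2βu²) du = (2j−1)!!/(4β)^j · √(π/(2β)), odd powers integrate to 0; here √(π/(2β)) = 0.79426. Derivatives: χ′ = (ik − 2βu)·χ, χ″ = ((ik − 2βu)² − 2β)·χ; the odd-in-u pieces drop out.
State is unnormalized: ∫|χ|² dx = 0.79426, and ∫χ*·(−ħ² χ'') dx = 5.1547, so ⟨p²⟩ = 5.1547 / 0.79426.
⟨p²⟩ = 6.4900.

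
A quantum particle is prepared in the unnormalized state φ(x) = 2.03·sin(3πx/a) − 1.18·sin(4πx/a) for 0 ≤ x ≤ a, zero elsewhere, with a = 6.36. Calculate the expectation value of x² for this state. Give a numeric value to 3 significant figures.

⟨x²⟩ = ∫ x²·|φ|² dx / ∫|φ|² dx (integrals over the domain).
On 0 ≤ x ≤ a (j ≠ l): ∫sin²(jπx/a) dx = a/2, ∫sin(jπx/a)·sin(lπx/a) dx = 0; diagonal moments ∫x·sin²(jπx/a) dx = a²/4, ∫x²·sin²(jπx/a) dx = a³·(1/6 − 1/(4j²π²)); cross terms ∫x·sin(jπx/a)·sin(lπx/a) dx = 0 for j + l even and −4jla²/(π²(j² − l²)²) for j + l odd, ∫x²·sin(jπx/a)·sin(lπx/a) dx = (−1)^(j+l)·4jla³/(π²(j² − l²)²); higher powers the same way via product-to-sum and parts.
State is unnormalized: ∫|φ|² dx = 17.532, and ∫φ*·x²·φ dx = 355.17, so ⟨x²⟩ = 355.17 / 17.532.
⟨x²⟩ = 20.258.

20.3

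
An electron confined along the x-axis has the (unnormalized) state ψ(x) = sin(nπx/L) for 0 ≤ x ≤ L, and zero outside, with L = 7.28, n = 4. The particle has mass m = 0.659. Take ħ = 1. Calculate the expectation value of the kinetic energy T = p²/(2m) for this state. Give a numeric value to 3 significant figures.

2.26

T = −(ħ²/2m) d²/dx², so ⟨T⟩ = −(ħ²/2m) ∫ ψ*·ψ'' dx / ∫|ψ|² dx; with m = 0.659.
d/dx sin(nπx/L) = (nπ/L)·cos(nπx/L) and d²/dx² sin(nπx/L) = −(nπ/L)²·sin(nπx/L); on 0 ≤ x ≤ L, ∫sin²(nπx/L) dx = L/2 and ∫sin(nπx/L)·cos(nπx/L) dx = 0.
State is unnormalized: ∫|ψ|² dx = 3.6400, and ∫ψ*·(−ħ²/2m · ψ'') dx = 8.2289, so ⟨T⟩ = 8.2289 / 3.6400.
⟨T⟩ = 2.2607.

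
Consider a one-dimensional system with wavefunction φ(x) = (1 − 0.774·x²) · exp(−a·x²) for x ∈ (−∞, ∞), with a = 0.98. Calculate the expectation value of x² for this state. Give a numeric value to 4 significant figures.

⟨x²⟩ = ∫ x²·|φ|² dx / ∫|φ|² dx (integrals over the domain).
Expand each integrand as polynomial × e^(−2ax²) and use ∫x^(2j)·e^(−2ax²) dx = (2j−1)!!/(4a)^j · √(π/(2a)), odd powers → 0; here √(π/(2a)) = 1.2660.
State is unnormalized: ∫|φ|² dx = 0.91416, and ∫φ*·x²·φ dx = 0.12922, so ⟨x²⟩ = 0.12922 / 0.91416.
⟨x²⟩ = 0.14135.

0.1414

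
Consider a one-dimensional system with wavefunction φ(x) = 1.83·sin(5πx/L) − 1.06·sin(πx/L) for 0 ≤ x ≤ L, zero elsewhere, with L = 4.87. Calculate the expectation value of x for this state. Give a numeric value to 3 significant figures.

⟨x⟩ = ∫ x·|φ|² dx / ∫|φ|² dx (integrals over the domain).
On 0 ≤ x ≤ L (j ≠ l): ∫sin²(jπx/L) dx = L/2, ∫sin(jπx/L)·sin(lπx/L) dx = 0; diagonal moments ∫x·sin²(jπx/L) dx = L²/4, ∫x²·sin²(jπx/L) dx = L³·(1/6 − 1/(4j²π²)); cross terms ∫x·sin(jπx/L)·sin(lπx/L) dx = 0 for j + l even and −4jlL²/(π²(j² − l²)²) for j + l odd, ∫x²·sin(jπx/L)·sin(lπx/L) dx = (−1)^(j+l)·4jlL³/(π²(j² − l²)²); higher powers the same way via product-to-sum and parts.
State is unnormalized: ∫|φ|² dx = 10.891, and ∫φ*·x·φ dx = 26.518, so ⟨x⟩ = 26.518 / 10.891.
⟨x⟩ = 2.4350.

2.44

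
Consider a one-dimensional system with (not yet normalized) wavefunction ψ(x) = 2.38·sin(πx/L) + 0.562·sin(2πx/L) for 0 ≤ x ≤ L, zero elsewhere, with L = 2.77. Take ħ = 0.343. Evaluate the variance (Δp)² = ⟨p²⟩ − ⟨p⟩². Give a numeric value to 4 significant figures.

Compute ⟨p⟩ and ⟨p²⟩ separately; (Δp)² = ⟨p²⟩ − ⟨p⟩².
d²/dx² sin(jπx/L) = −(jπ/L)²·sin(jπx/L); on 0 ≤ x ≤ L, ∫sin²(jπx/L) dx = L/2 and ∫sin(jπx/L)·sin(lπx/L) dx = 0 for j ≠ l, so only diagonal terms survive in ∫|ψ|² and ∫ψ·ψ″; ∫ψ·ψ′ dx = [ψ²/2] between the walls = 0.
Normalization: ∫|ψ|² dx = 8.2826.
⟨p⟩ = 0.0000 and ⟨p²⟩ = 0.17531.
(Δp)² = 0.17531 − (0.0000)² = 0.17531.

0.1753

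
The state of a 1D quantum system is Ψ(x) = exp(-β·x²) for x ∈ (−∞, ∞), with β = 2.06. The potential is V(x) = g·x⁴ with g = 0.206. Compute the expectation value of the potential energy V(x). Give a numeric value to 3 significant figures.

0.00910

⟨V⟩ = ∫ V(x)·|Ψ|² dx / ∫|Ψ|² dx.
Gaussian moments: ∫x^(2j)·e^(−2βx²) dx = (2j−1)!!/(4β)^j · √(π/(2β)), odd powers integrate to 0; here √(π/(2β)) = 0.87323.
State is unnormalized: ∫|Ψ|² dx = 0.87323, and ∫Ψ*·V(x)·Ψ dx = 0.0079480, so ⟨V⟩ = 0.0079480 / 0.87323.
⟨V⟩ = 0.0091019.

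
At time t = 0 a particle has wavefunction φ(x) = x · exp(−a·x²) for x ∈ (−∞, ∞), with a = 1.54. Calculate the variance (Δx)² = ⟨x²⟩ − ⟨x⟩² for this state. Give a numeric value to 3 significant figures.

Compute ⟨x⟩ and ⟨x²⟩ separately, then (Δx)² = ⟨x²⟩ − ⟨x⟩².
Expand each integrand as polynomial × e^(−2ax²) and use ∫x^(2j)·e^(−2ax²) dx = (2j−1)!!/(4a)^j · √(π/(2a)), odd powers → 0; here √(π/(2a)) = 1.0099.
Normalization: ∫|φ|² dx = 0.16395.
⟨x⟩ = 0.0000 and ⟨x²⟩ = 0.48701.
(Δx)² = 0.48701 − (0.0000)² = 0.48701.

0.487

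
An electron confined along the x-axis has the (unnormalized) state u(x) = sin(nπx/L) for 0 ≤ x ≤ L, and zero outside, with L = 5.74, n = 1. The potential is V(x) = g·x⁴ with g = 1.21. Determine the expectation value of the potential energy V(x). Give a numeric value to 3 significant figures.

150.

⟨V⟩ = ∫ V(x)·|u|² dx / ∫|u|² dx.
With sin²θ = (1 − cos2θ)/2 on 0 ≤ x ≤ L: ∫sin²(nπx/L) dx = L/2, ∫x·sin²(nπx/L) dx = L²/4, ∫x²·sin²(nπx/L) dx = L³·(1/6 − 1/(4n²π²)); higher powers xᵏ the same way, integrating xᵏ·cos(2nπx/L) by parts.
State is unnormalized: ∫|u|² dx = 2.8700, and ∫u*·V(x)·u dx = 430.05, so ⟨V⟩ = 430.05 / 2.8700.
⟨V⟩ = 149.84.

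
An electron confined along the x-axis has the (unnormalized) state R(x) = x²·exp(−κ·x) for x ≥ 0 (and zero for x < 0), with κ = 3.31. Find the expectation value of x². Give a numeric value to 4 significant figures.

⟨x²⟩ = ∫ x²·|R|² dx / ∫|R|² dx (integrals over the domain).
Every integrand reduces to terms xʲ·e^(−2κx) on [0, ∞); use ∫₀^∞ xʲ·e^(−2κx) dx = j!/(2κ)^(j+1).
State is unnormalized: ∫|R|² dx = 0.0018876, and ∫R*·x²·R dx = 0.0012922, so ⟨x²⟩ = 0.0012922 / 0.0018876.
⟨x²⟩ = 0.68455.

0.6846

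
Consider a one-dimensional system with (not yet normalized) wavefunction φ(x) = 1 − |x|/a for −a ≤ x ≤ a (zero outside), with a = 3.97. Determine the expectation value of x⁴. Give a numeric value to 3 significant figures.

7.10

⟨x⁴⟩ = ∫ x⁴·|φ|² dx / ∫|φ|² dx (integrals over the domain).
φ is even, so ∫ over [−a, a] = 2∫₀ᵃ with φ = 1 − x/a there: ∫₀ᵃ (1 − x/a)² dx = a/3, ∫₀ᵃ x²(1 − x/a)² dx = a³/30, ∫₀ᵃ x⁴(1 − x/a)² dx = a⁵/105.
State is unnormalized: ∫|φ|² dx = 2.6467, and ∫φ*·x⁴·φ dx = 18.784, so ⟨x⁴⟩ = 18.784 / 2.6467.
⟨x⁴⟩ = 7.0973.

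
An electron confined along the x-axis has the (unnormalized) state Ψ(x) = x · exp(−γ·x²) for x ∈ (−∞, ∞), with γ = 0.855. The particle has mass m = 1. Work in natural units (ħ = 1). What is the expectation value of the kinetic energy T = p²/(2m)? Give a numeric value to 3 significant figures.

T = −(ħ²/2m) d²/dx², so ⟨T⟩ = −(ħ²/2m) ∫ Ψ*·Ψ'' dx / ∫|Ψ|² dx; with m = 1.
Expand each integrand as polynomial × e^(−2γx²) and use ∫x^(2j)·e^(−2γx²) dx = (2j−1)!!/(4γ)^j · √(π/(2γ)), odd powers → 0; here √(π/(2γ)) = 1.3554. Differentiate with the product rule, d/dx e^(−γx²) = −2γx·e^(−γx²).
State is unnormalized: ∫|Ψ|² dx = 0.39632, and ∫Ψ*·(−ħ²/2m · Ψ'') dx = 0.50829, so ⟨T⟩ = 0.50829 / 0.39632.
⟨T⟩ = 1.2825.

1.28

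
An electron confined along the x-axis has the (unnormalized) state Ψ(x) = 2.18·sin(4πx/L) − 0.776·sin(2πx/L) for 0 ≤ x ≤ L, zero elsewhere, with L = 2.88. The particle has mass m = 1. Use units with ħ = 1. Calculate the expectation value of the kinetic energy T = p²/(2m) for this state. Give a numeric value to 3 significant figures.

8.72

T = −(ħ²/2m) d²/dx², so ⟨T⟩ = −(ħ²/2m) ∫ Ψ*·Ψ'' dx / ∫|Ψ|² dx; with m = 1.
d²/dx² sin(jπx/L) = −(jπ/L)²·sin(jπx/L); on 0 ≤ x ≤ L, ∫sin²(jπx/L) dx = L/2 and ∫sin(jπx/L)·sin(lπx/L) dx = 0 for j ≠ l, so only diagonal terms survive in ∫|Ψ|² and ∫Ψ·Ψ″; ∫Ψ·Ψ′ dx = [Ψ²/2] between the walls = 0.
State is unnormalized: ∫|Ψ|² dx = 7.7106, and ∫Ψ*·(−ħ²/2m · Ψ'') dx = 67.208, so ⟨T⟩ = 67.208 / 7.7106.
⟨T⟩ = 8.7164.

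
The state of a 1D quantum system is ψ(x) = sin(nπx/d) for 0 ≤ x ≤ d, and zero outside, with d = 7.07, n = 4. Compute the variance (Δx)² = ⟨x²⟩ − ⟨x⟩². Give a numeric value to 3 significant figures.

4.01

Compute ⟨x⟩ and ⟨x²⟩ separately, then (Δx)² = ⟨x²⟩ − ⟨x⟩².
With sin²θ = (1 − cos2θ)/2 on 0 ≤ x ≤ d: ∫sin²(nπx/d) dx = d/2, ∫x·sin²(nπx/d) dx = d²/4, ∫x²·sin²(nπx/d) dx = d³·(1/6 − 1/(4n²π²)); higher powers xᵏ the same way, integrating xᵏ·cos(2nπx/d) by parts.
Normalization: ∫|ψ|² dx = 3.5350.
⟨x⟩ = 3.5350 and ⟨x²⟩ = 16.503.
(Δx)² = 16.503 − (3.5350)² = 4.0071.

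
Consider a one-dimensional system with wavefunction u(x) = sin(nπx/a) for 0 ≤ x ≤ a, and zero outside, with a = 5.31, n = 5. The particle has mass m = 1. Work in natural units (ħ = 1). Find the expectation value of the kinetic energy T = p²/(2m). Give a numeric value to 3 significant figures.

T = −(ħ²/2m) d²/dx², so ⟨T⟩ = −(ħ²/2m) ∫ u*·u'' dx / ∫|u|² dx; with m = 1.
d/dx sin(nπx/a) = (nπ/a)·cos(nπx/a) and d²/dx² sin(nπx/a) = −(nπ/a)²·sin(nπx/a); on 0 ≤ x ≤ a, ∫sin²(nπx/a) dx = a/2 and ∫sin(nπx/a)·cos(nπx/a) dx = 0.
State is unnormalized: ∫|u|² dx = 2.6550, and ∫u*·(−ħ²/2m · u'') dx = 11.617, so ⟨T⟩ = 11.617 / 2.6550.
⟨T⟩ = 4.3754.

4.38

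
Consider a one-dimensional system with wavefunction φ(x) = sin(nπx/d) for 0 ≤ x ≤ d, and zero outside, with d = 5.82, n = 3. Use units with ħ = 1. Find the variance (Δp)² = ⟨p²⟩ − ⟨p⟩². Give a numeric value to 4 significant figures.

2.622

Compute ⟨p⟩ and ⟨p²⟩ separately; (Δp)² = ⟨p²⟩ − ⟨p⟩².
d/dx sin(nπx/d) = (nπ/d)·cos(nπx/d) and d²/dx² sin(nπx/d) = −(nπ/d)²·sin(nπx/d); on 0 ≤ x ≤ d, ∫sin²(nπx/d) dx = d/2 and ∫sin(nπx/d)·cos(nπx/d) dx = 0.
Normalization: ∫|φ|² dx = 2.9100.
⟨p⟩ = 0.0000 and ⟨p²⟩ = 2.6224.
(Δp)² = 2.6224 − (0.0000)² = 2.6224.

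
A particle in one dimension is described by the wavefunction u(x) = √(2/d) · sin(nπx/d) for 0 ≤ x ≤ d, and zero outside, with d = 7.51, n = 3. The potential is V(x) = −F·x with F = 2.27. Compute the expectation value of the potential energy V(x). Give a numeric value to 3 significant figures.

⟨V⟩ = ∫ V(x)·|u|² dx.
With sin²θ = (1 − cos2θ)/2 on 0 ≤ x ≤ d: ∫sin²(nπx/d) dx = d/2, ∫x·sin²(nπx/d) dx = d²/4, ∫x²·sin²(nπx/d) dx = d³·(1/6 − 1/(4n²π²)); higher powers xᵏ the same way, integrating xᵏ·cos(2nπx/d) by parts.
⟨V⟩ = -8.5239.

-8.52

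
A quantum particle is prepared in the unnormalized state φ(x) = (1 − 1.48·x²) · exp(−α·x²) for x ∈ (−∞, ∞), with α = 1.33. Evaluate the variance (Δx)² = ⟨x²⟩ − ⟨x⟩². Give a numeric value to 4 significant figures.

0.1368

Compute ⟨x⟩ and ⟨x²⟩ separately, then (Δx)² = ⟨x²⟩ − ⟨x⟩².
Expand each integrand as polynomial × e^(−2αx²) and use ∫x^(2j)·e^(−2αx²) dx = (2j−1)!!/(4α)^j · √(π/(2α)), odd powers → 0; here √(π/(2α)) = 1.0868.
Normalization: ∫|φ|² dx = 0.73442.
⟨x⟩ = 0.0000 and ⟨x²⟩ = 0.13677.
(Δx)² = 0.13677 − (0.0000)² = 0.13677.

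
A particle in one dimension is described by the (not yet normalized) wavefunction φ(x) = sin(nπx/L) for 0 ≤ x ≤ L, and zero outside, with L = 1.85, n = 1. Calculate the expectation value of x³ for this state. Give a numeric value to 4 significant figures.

1.102

⟨x³⟩ = ∫ x³·|φ|² dx / ∫|φ|² dx (integrals over the domain).
With sin²θ = (1 − cos2θ)/2 on 0 ≤ x ≤ L: ∫sin²(nπx/L) dx = L/2, ∫x·sin²(nπx/L) dx = L²/4, ∫x²·sin²(nπx/L) dx = L³·(1/6 − 1/(4n²π²)); higher powers xᵏ the same way, integrating xᵏ·cos(2nπx/L) by parts.
State is unnormalized: ∫|φ|² dx = 0.92500, and ∫φ*·x³·φ dx = 1.0191, so ⟨x³⟩ = 1.0191 / 0.92500.
⟨x³⟩ = 1.1018.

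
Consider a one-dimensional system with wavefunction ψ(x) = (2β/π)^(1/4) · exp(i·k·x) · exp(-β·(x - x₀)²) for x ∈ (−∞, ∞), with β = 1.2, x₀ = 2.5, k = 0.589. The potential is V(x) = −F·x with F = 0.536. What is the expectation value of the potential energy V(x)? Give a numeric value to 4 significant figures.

-1.340

⟨V⟩ = ∫ V(x)·|ψ|² dx.
Gaussian moments (u = x − x₀): ∫u^(2j)·e^(−2βu²) du = (2j−1)!!/(4β)^j · √(π/(2β)), odd powers integrate to 0; here √(π/(2β)) = 1.1441.
⟨V⟩ = -1.3400.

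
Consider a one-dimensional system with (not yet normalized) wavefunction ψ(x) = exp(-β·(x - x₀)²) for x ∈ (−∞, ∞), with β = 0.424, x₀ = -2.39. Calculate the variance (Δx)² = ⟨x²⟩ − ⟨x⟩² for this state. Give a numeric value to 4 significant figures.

Compute ⟨x⟩ and ⟨x²⟩ separately, then (Δx)² = ⟨x²⟩ − ⟨x⟩².
Gaussian moments (u = x − x₀): ∫u^(2j)·e^(−2βu²) du = (2j−1)!!/(4β)^j · √(π/(2β)), odd powers integrate to 0; here √(π/(2β)) = 1.9248.
Normalization: ∫|ψ|² dx = 1.9248.
⟨x⟩ = -2.3900 and ⟨x²⟩ = 6.3017.
(Δx)² = 6.3017 − (-2.3900)² = 0.58962.

0.5896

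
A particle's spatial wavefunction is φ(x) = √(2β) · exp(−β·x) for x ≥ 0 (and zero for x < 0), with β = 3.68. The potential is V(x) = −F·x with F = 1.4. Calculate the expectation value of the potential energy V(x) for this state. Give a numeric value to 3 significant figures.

⟨V⟩ = ∫ V(x)·|φ|² dx.
Every integrand reduces to terms xʲ·e^(−2βx) on [0, ∞); use ∫₀^∞ xʲ·e^(−2βx) dx = j!/(2β)^(j+1).
⟨V⟩ = -0.19022.

-0.190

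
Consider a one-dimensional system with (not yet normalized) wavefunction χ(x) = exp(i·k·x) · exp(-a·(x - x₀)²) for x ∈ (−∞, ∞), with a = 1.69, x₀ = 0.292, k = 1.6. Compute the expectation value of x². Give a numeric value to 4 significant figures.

0.2332

⟨x²⟩ = ∫ x²·|χ|² dx / ∫|χ|² dx (integrals over the domain).
Gaussian moments (u = x − x₀): ∫u^(2j)·e^(−2au²) du = (2j−1)!!/(4a)^j · √(π/(2a)), odd powers integrate to 0; here √(π/(2a)) = 0.96409.
State is unnormalized: ∫|χ|² dx = 0.96409, and ∫χ*·x²·χ dx = 0.22482, so ⟨x²⟩ = 0.22482 / 0.96409.
⟨x²⟩ = 0.23319.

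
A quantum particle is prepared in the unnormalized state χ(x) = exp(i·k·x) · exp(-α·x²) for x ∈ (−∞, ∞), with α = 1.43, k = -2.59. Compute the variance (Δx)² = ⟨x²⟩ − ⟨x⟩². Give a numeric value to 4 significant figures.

0.1748

Compute ⟨x⟩ and ⟨x²⟩ separately, then (Δx)² = ⟨x²⟩ − ⟨x⟩².
Gaussian moments: ∫x^(2j)·e^(−2αx²) dx = (2j−1)!!/(4α)^j · √(π/(2α)), odd powers integrate to 0; here √(π/(2α)) = 1.0481.
Normalization: ∫|χ|² dx = 1.0481.
⟨x⟩ = 0.0000 and ⟨x²⟩ = 0.17483.
(Δx)² = 0.17483 − (0.0000)² = 0.17483.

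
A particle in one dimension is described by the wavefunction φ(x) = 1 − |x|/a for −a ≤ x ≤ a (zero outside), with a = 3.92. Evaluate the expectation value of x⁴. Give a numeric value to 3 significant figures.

⟨x⁴⟩ = ∫ x⁴·|φ|² dx / ∫|φ|² dx (integrals over the domain).
φ is even, so ∫ over [−a, a] = 2∫₀ᵃ with φ = 1 − x/a there: ∫₀ᵃ (1 − x/a)² dx = a/3, ∫₀ᵃ x²(1 − x/a)² dx = a³/30, ∫₀ᵃ x⁴(1 − x/a)² dx = a⁵/105.
State is unnormalized: ∫|φ|² dx = 2.6133, and ∫φ*·x⁴·φ dx = 17.631, so ⟨x⁴⟩ = 17.631 / 2.6133.
⟨x⁴⟩ = 6.7465.

6.75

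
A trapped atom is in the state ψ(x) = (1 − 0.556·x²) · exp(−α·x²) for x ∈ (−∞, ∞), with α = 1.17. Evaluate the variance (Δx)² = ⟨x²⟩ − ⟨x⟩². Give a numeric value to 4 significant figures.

Compute ⟨x⟩ and ⟨x²⟩ separately, then (Δx)² = ⟨x²⟩ − ⟨x⟩².
Expand each integrand as polynomial × e^(−2αx²) and use ∫x^(2j)·e^(−2αx²) dx = (2j−1)!!/(4α)^j · √(π/(2α)), odd powers → 0; here √(π/(2α)) = 1.1587.
Normalization: ∫|ψ|² dx = 0.93244.
⟨x⟩ = 0.0000 and ⟨x²⟩ = 0.13247.
(Δx)² = 0.13247 − (0.0000)² = 0.13247.

0.1325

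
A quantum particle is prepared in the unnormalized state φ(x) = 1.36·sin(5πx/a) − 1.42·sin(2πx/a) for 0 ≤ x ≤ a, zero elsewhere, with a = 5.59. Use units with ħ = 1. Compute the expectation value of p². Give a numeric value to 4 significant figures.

p² φ = −ħ² d²φ/dx²; ⟨p²⟩ = −ħ² ∫ φ*·φ'' dx / ∫|φ|² dx.
d²/dx² sin(jπx/a) = −(jπ/a)²·sin(jπx/a); on 0 ≤ x ≤ a, ∫sin²(jπx/a) dx = a/2 and ∫sin(jπx/a)·sin(lπx/a) dx = 0 for j ≠ l, so only diagonal terms survive in ∫|φ|² and ∫φ·φ″; ∫φ·φ′ dx = [φ²/2] between the walls = 0.
State is unnormalized: ∫|φ|² dx = 10.805, and ∫φ*·(−ħ² φ'') dx = 47.940, so ⟨p²⟩ = 47.940 / 10.805.
⟨p²⟩ = 4.4367.

4.437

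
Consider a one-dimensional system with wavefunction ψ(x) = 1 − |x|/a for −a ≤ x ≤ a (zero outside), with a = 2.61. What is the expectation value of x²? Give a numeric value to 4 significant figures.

0.6812

⟨x²⟩ = ∫ x²·|ψ|² dx / ∫|ψ|² dx (integrals over the domain).
ψ is even, so ∫ over [−a, a] = 2∫₀ᵃ with ψ = 1 − x/a there: ∫₀ᵃ (1 − x/a)² dx = a/3, ∫₀ᵃ x²(1 − x/a)² dx = a³/30, ∫₀ᵃ x⁴(1 − x/a)² dx = a⁵/105.
State is unnormalized: ∫|ψ|² dx = 1.7400, and ∫ψ*·x²·ψ dx = 1.1853, so ⟨x²⟩ = 1.1853 / 1.7400.
⟨x²⟩ = 0.68121.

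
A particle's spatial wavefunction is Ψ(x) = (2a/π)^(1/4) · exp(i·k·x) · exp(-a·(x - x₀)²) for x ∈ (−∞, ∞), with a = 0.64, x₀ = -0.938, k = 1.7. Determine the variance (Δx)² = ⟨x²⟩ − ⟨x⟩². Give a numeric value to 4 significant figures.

0.3906

Compute ⟨x⟩ and ⟨x²⟩ separately, then (Δx)² = ⟨x²⟩ − ⟨x⟩².
Gaussian moments (u = x − x₀): ∫u^(2j)·e^(−2au²) du = (2j−1)!!/(4a)^j · √(π/(2a)), odd powers integrate to 0; here √(π/(2a)) = 1.5666.
⟨x⟩ = -0.93800 and ⟨x²⟩ = 1.2705.
(Δx)² = 1.2705 − (-0.93800)² = 0.39063.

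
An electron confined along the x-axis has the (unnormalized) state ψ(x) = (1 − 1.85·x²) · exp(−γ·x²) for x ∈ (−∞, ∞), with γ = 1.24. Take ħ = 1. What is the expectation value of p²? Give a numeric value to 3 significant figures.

5.02

p² ψ = −ħ² d²ψ/dx²; ⟨p²⟩ = −ħ² ∫ ψ*·ψ'' dx / ∫|ψ|² dx.
Expand each integrand as polynomial × e^(−2γx²) and use ∫x^(2j)·e^(−2γx²) dx = (2j−1)!!/(4γ)^j · √(π/(2γ)), odd powers → 0; here √(π/(2γ)) = 1.1255. Differentiate with the product rule, d/dx e^(−γx²) = −2γx·e^(−γx²).
State is unnormalized: ∫|ψ|² dx = 0.75565, and ∫ψ*·(−ħ² ψ'') dx = 3.7958, so ⟨p²⟩ = 3.7958 / 0.75565.
⟨p²⟩ = 5.0233.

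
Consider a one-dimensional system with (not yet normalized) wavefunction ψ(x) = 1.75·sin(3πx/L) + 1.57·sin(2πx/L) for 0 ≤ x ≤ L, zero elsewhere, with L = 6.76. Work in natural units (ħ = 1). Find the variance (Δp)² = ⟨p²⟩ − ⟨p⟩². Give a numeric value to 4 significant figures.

Compute ⟨p⟩ and ⟨p²⟩ separately; (Δp)² = ⟨p²⟩ − ⟨p⟩².
d²/dx² sin(jπx/L) = −(jπ/L)²·sin(jπx/L); on 0 ≤ x ≤ L, ∫sin²(jπx/L) dx = L/2 and ∫sin(jπx/L)·sin(lπx/L) dx = 0 for j ≠ l, so only diagonal terms survive in ∫|ψ|² and ∫ψ·ψ″; ∫ψ·ψ′ dx = [ψ²/2] between the walls = 0.
Normalization: ∫|ψ|² dx = 18.683.
⟨p⟩ = 0.0000 and ⟨p²⟩ = 1.4622.
(Δp)² = 1.4622 − (0.0000)² = 1.4622.

1.462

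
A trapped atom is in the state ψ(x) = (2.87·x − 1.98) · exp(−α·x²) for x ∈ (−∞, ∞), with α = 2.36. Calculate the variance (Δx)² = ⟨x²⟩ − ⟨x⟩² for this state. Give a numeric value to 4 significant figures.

0.08141

Compute ⟨x⟩ and ⟨x²⟩ separately, then (Δx)² = ⟨x²⟩ − ⟨x⟩².
Expand each integrand as polynomial × e^(−2αx²) and use ∫x^(2j)·e^(−2αx²) dx = (2j−1)!!/(4α)^j · √(π/(2α)), odd powers → 0; here √(π/(2α)) = 0.81584.
Normalization: ∫|ψ|² dx = 3.9103.
⟨x⟩ = -0.25119 and ⟨x²⟩ = 0.14450.
(Δx)² = 0.14450 − (-0.25119)² = 0.081406.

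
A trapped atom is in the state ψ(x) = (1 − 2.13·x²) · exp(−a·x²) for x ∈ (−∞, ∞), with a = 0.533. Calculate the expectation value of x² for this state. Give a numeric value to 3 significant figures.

2.34

⟨x²⟩ = ∫ x²·|ψ|² dx / ∫|ψ|² dx (integrals over the domain).
Expand each integrand as polynomial × e^(−2ax²) and use ∫x^(2j)·e^(−2ax²) dx = (2j−1)!!/(4a)^j · √(π/(2a)), odd powers → 0; here √(π/(2a)) = 1.7167.
State is unnormalized: ∫|ψ|² dx = 3.4270, and ∫ψ*·x²·ψ dx = 8.0340, so ⟨x²⟩ = 8.0340 / 3.4270.
⟨x²⟩ = 2.3443.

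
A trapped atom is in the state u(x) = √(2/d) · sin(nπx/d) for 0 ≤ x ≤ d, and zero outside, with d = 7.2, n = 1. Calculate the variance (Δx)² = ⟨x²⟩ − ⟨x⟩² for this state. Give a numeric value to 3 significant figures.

Compute ⟨x⟩ and ⟨x²⟩ separately, then (Δx)² = ⟨x²⟩ − ⟨x⟩².
With sin²θ = (1 − cos2θ)/2 on 0 ≤ x ≤ d: ∫sin²(nπx/d) dx = d/2, ∫x·sin²(nπx/d) dx = d²/4, ∫x²·sin²(nπx/d) dx = d³·(1/6 − 1/(4n²π²)); higher powers xᵏ the same way, integrating xᵏ·cos(2nπx/d) by parts.
⟨x⟩ = 3.6000 and ⟨x²⟩ = 14.654.
(Δx)² = 14.654 − (3.6000)² = 1.6938.

1.69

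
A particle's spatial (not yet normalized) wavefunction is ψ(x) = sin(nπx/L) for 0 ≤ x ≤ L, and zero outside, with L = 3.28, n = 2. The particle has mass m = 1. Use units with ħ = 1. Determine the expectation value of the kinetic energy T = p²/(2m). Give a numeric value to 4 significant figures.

T = −(ħ²/2m) d²/dx², so ⟨T⟩ = −(ħ²/2m) ∫ ψ*·ψ'' dx / ∫|ψ|² dx; with m = 1.
d/dx sin(nπx/L) = (nπ/L)·cos(nπx/L) and d²/dx² sin(nπx/L) = −(nπ/L)²·sin(nπx/L); on 0 ≤ x ≤ L, ∫sin²(nπx/L) dx = L/2 and ∫sin(nπx/L)·cos(nπx/L) dx = 0.
State is unnormalized: ∫|ψ|² dx = 1.6400, and ∫ψ*·(−ħ²/2m · ψ'') dx = 3.0090, so ⟨T⟩ = 3.0090 / 1.6400.
⟨T⟩ = 1.8348.

1.835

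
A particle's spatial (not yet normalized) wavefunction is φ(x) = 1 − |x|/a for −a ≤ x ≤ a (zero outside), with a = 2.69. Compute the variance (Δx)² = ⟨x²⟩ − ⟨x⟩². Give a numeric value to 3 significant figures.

Compute ⟨x⟩ and ⟨x²⟩ separately, then (Δx)² = ⟨x²⟩ − ⟨x⟩².
φ is even, so ∫ over [−a, a] = 2∫₀ᵃ with φ = 1 − x/a there: ∫₀ᵃ (1 − x/a)² dx = a/3, ∫₀ᵃ x²(1 − x/a)² dx = a³/30, ∫₀ᵃ x⁴(1 − x/a)² dx = a⁵/105.
Normalization: ∫|φ|² dx = 1.7933.
⟨x⟩ = 0.0000 and ⟨x²⟩ = 0.72361.
(Δx)² = 0.72361 − (0.0000)² = 0.72361.

0.724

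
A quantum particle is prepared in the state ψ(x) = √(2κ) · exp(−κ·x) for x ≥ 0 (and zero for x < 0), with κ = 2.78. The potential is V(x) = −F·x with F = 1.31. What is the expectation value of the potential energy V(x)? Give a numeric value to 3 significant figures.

-0.236

⟨V⟩ = ∫ V(x)·|ψ|² dx.
Every integrand reduces to terms xʲ·e^(−2κx) on [0, ∞); use ∫₀^∞ xʲ·e^(−2κx) dx = j!/(2κ)^(j+1).
⟨V⟩ = -0.23561.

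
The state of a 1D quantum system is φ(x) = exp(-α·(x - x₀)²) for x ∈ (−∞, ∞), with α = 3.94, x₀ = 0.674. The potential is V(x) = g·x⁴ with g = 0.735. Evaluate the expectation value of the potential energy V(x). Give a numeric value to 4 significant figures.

⟨V⟩ = ∫ V(x)·|φ|² dx / ∫|φ|² dx.
Gaussian moments (u = x − x₀): ∫u^(2j)·e^(−2αu²) du = (2j−1)!!/(4α)^j · √(π/(2α)), odd powers integrate to 0; here √(π/(2α)) = 0.63141.
State is unnormalized: ∫|φ|² dx = 0.63141, and ∫φ*·V(x)·φ dx = 0.18164, so ⟨V⟩ = 0.18164 / 0.63141.
⟨V⟩ = 0.28767.

0.2877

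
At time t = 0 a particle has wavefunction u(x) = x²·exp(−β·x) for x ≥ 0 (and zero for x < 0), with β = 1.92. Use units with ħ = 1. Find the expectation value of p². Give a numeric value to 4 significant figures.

1.229

p² u = −ħ² d²u/dx²; ⟨p²⟩ = −ħ² ∫ u*·u'' dx / ∫|u|² dx.
Differentiate x²·exp(−β·x) with the product rule; every integrand then reduces to terms xʲ·e^(−2βx) on [0, ∞), with ∫₀^∞ xʲ·e^(−2βx) dx = j!/(2β)^(j+1).
State is unnormalized: ∫|u|² dx = 0.028745, and ∫u*·(−ħ² u'') dx = 0.035321, so ⟨p²⟩ = 0.035321 / 0.028745.
⟨p²⟩ = 1.2288.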